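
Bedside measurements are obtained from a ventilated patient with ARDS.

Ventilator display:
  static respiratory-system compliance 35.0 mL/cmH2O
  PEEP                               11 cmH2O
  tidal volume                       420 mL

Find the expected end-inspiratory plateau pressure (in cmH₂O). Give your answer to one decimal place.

Pplat = PEEP + Vt / Cstat = 11 + 420 / 35.0 = 11 + 12.0 = 23.0 cmH2O.

23.0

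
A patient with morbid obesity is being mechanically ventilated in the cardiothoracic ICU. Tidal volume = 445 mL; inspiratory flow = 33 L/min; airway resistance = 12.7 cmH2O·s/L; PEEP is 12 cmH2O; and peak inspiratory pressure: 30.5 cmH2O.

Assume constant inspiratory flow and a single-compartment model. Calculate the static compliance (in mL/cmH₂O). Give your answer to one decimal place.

38.6

Flow: 33 L/min ÷ 60 = 0.55 L/s.
Equation of motion (constant flow): PIP = Vt/C + R·V̇ + PEEP.
Vt/C = PIP − R·V̇ − PEEP = 30.5 − 12.7×0.55 − 12 = 30.5 − 6.985 − 12 = 11.515 cmH2O.
C = Vt / 11.515 = 445 / 11.515 = 38.645 mL/cmH2O.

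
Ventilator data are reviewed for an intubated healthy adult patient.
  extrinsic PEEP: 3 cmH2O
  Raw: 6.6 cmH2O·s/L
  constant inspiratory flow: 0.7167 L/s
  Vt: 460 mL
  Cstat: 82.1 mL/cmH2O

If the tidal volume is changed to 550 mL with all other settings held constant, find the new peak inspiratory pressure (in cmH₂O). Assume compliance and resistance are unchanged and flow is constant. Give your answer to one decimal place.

14.4

PIP = Vt/C + R·V̇ + PEEP (constant-flow equation of motion).
Only the elastic term changes: ΔPIP = ΔVt / C = (550 − 460) / 82.1 = 1.096 cmH2O.
Original PIP = 460/82.1 + 6.6×0.7167 + 3 = 13.333 cmH2O; new PIP = 13.333 + (1.096) = 14.429 cmH2O.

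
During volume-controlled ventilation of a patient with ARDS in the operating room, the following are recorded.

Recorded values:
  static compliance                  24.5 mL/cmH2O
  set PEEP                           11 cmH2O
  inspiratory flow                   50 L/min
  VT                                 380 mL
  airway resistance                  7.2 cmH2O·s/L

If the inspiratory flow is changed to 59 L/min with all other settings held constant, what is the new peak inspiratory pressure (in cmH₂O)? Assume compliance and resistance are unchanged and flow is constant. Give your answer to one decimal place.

33.6

Flow: 50 L/min ÷ 60 = 0.8333 L/s.
New flow: 59 L/min ÷ 60 = 0.9833 L/s.
PIP = Vt/C + R·V̇ + PEEP (constant-flow equation of motion).
Only the resistive term changes: ΔPIP = R × ΔV̇ = 7.2 × (0.9833 − 0.8333) = 7.2 × 0.15 = 1.08 cmH2O.
Original PIP = 380/24.5 + 7.2×0.8333 + 11 = 32.51 cmH2O; new PIP = 32.51 + (1.08) = 33.59 cmH2O.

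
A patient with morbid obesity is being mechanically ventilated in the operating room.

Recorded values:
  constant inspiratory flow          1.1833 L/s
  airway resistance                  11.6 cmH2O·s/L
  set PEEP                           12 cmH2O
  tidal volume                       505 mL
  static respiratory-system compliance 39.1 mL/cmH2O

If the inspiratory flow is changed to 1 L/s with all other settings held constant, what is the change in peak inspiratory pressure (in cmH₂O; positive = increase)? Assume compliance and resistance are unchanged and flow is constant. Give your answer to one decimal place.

-2.1

PIP = Vt/C + R·V̇ + PEEP (constant-flow equation of motion).
Only the resistive term changes: ΔPIP = R × ΔV̇ = 11.6 × (1 − 1.1833) = 11.6 × -0.1833 = -2.126 cmH2O.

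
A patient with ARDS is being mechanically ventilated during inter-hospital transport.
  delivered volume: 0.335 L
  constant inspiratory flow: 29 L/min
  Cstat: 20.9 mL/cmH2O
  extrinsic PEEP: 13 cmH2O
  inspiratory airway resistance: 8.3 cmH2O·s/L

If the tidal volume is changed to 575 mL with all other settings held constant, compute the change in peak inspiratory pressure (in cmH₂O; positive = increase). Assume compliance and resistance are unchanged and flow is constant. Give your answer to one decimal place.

11.5

PIP = Vt/C + R·V̇ + PEEP (constant-flow equation of motion).
Only the elastic term changes: ΔPIP = ΔVt / C = (575 − 335) / 20.9 = 11.483 cmH2O.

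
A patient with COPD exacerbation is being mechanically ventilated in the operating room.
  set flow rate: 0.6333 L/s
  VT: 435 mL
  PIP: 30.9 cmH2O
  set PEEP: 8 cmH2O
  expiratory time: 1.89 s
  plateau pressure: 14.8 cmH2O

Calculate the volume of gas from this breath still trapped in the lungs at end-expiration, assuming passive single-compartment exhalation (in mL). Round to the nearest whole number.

R = (PIP − Pplat)/V̇ = (30.9 − 14.8) / 0.6333 = 16.1/0.6333 = 25.422 cmH2O·s/L.
C = Vt/(Pplat − PEEP) = 435.0 / (14.8 − 8) = 435.0/6.8 = 63.971 mL/cmH2O.
τ = R × C = 25.422 × 0.06397 L/cmH2O = 1.626 s.
Fraction remaining = e^(−Te/τ) = e^(−1.89/1.626) = 0.3127.
Trapped volume = 435.0 × 0.3127 = 136.02 mL.

136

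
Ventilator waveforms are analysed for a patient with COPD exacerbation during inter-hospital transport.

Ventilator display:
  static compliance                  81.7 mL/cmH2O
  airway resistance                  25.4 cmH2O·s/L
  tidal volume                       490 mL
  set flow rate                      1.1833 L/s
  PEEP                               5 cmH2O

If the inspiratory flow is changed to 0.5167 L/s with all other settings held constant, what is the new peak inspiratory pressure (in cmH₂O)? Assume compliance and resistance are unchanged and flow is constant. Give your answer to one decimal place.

PIP = Vt/C + R·V̇ + PEEP (constant-flow equation of motion).
Only the resistive term changes: ΔPIP = R × ΔV̇ = 25.4 × (0.5167 − 1.1833) = 25.4 × -0.6666 = -16.932 cmH2O.
Original PIP = 490/81.7 + 25.4×1.1833 + 5 = 41.053 cmH2O; new PIP = 41.053 + (-16.932) = 24.121 cmH2O.

24.1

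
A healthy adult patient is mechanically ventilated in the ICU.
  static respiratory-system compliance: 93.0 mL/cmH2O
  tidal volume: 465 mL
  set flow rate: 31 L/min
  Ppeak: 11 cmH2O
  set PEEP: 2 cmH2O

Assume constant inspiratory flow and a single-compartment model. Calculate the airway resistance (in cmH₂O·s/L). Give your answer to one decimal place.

7.7

Flow: 31 L/min ÷ 60 = 0.5167 L/s.
Equation of motion (constant flow): PIP = Vt/C + R·V̇ + PEEP.
R·V̇ = PIP − Vt/C − PEEP = 11 − 465/93.0 − 2 = 11 − 5.0 − 2 = 4.0 cmH2O.
R = 4.0 / 0.5167 = 7.741 cmH2O·s/L.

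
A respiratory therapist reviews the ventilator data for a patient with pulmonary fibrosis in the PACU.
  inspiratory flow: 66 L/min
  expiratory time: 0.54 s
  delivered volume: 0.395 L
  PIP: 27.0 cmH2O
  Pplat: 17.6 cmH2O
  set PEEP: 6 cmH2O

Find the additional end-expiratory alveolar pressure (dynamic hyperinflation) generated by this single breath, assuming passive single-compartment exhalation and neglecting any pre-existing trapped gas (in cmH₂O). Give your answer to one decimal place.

1.8

Flow: 66 L/min ÷ 60 = 1.1 L/s.
R = (PIP − Pplat)/V̇ = (27.0 − 17.6) / 1.1 = 9.4/1.1 = 8.545 cmH2O·s/L.
C = Vt/(Pplat − PEEP) = 395.0 / (17.6 − 6) = 395.0/11.6 = 34.052 mL/cmH2O.
τ = R × C = 8.545 × 0.03405 L/cmH2O = 0.291 s.
Fraction remaining = e^(−Te/τ) = e^(−0.54/0.291) = 0.1563; trapped volume = 395.0 × 0.1563 = 61.739 mL.
Additional alveolar pressure from trapping ≈ V_trapped / C = 61.739 / 34.052 = 1.813 cmH2O.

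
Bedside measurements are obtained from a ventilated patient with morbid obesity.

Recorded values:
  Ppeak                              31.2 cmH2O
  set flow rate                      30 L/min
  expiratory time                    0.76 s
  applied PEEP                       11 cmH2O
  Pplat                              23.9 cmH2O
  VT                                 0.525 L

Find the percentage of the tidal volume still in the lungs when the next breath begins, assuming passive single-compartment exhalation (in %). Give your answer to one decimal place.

Flow: 30 L/min ÷ 60 = 0.5 L/s.
R = (PIP − Pplat)/V̇ = (31.2 − 23.9) / 0.5 = 7.3/0.5 = 14.6 cmH2O·s/L.
C = Vt/(Pplat − PEEP) = 525.0 / (23.9 − 11) = 525.0/12.9 = 40.698 mL/cmH2O.
τ = R × C = 14.6 × 0.0407 L/cmH2O = 0.5942 s.
Fraction remaining at end-expiration = e^(−Te/τ) = e^(−0.76/0.5942) = 0.2783 → 27.83%.

27.8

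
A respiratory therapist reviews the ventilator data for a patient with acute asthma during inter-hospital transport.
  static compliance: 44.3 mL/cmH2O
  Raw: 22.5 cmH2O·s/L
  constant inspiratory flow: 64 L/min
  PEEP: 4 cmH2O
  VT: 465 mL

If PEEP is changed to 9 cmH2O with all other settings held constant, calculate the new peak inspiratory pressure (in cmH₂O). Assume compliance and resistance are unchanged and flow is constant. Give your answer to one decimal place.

43.5

Flow: 64 L/min ÷ 60 = 1.0667 L/s.
PIP = Vt/C + R·V̇ + PEEP (constant-flow equation of motion).
Only the baseline term changes: ΔPIP = ΔPEEP = 9 − 4 = 5.0 cmH2O.
Original PIP = 465/44.3 + 22.5×1.0667 + 4 = 38.497 cmH2O; new PIP = 38.497 + (5.0) = 43.497 cmH2O.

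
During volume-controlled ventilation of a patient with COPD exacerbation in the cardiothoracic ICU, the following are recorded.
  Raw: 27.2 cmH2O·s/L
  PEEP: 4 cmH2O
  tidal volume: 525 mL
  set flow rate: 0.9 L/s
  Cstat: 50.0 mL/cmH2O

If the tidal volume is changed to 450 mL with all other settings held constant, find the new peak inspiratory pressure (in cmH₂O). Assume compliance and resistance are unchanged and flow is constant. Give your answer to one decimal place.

PIP = Vt/C + R·V̇ + PEEP (constant-flow equation of motion).
Only the elastic term changes: ΔPIP = ΔVt / C = (450 − 525) / 50.0 = -1.5 cmH2O.
Original PIP = 525/50.0 + 27.2×0.9 + 4 = 38.98 cmH2O; new PIP = 38.98 + (-1.5) = 37.48 cmH2O.

37.5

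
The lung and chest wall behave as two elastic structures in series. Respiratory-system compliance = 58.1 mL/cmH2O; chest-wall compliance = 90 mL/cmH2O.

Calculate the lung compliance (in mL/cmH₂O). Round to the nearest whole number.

1/CL = 1/Crs − 1/Ccw.
1/CL = 1/58.1 − 1/90 = 0.006101.
CL = 163.91 mL/cmH2O.

164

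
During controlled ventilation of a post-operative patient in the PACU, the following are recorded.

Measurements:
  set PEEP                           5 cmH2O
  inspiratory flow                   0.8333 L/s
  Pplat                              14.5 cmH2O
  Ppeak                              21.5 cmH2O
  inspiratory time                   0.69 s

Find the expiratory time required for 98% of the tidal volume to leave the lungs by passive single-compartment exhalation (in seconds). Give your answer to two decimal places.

1.99

Vt = flow × Ti = 0.8333 L/s × 0.69 s × 1000 mL/L = 574.98 mL.
R = (PIP − Pplat)/V̇ = (21.5 − 14.5) / 0.8333 = 7.0/0.8333 = 8.4 cmH2O·s/L.
C = Vt/(Pplat − PEEP) = 574.98 / (14.5 − 5) = 574.98/9.5 = 60.524 mL/cmH2O.
τ = R × C = 8.4 × 0.06052 L/cmH2O = 0.5084 s.
t = −τ·ln(1 − 0.98) = −0.5084·ln(0.02) = 1.989 s.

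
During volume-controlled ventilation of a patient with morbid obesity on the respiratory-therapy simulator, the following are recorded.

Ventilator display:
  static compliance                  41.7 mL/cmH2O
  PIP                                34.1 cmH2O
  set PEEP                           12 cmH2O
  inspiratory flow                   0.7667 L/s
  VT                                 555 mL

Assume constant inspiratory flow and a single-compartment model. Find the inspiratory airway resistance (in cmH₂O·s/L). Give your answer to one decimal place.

11.5

Equation of motion (constant flow): PIP = Vt/C + R·V̇ + PEEP.
R·V̇ = PIP − Vt/C − PEEP = 34.1 − 555/41.7 − 12 = 34.1 − 13.309 − 12 = 8.791 cmH2O.
R = 8.791 / 0.7667 = 11.466 cmH2O·s/L.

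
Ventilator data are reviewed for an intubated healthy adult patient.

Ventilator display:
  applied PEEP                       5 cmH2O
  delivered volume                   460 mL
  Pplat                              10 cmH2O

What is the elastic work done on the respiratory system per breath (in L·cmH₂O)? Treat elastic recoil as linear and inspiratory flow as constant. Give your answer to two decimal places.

Elastic work ≈ ½ × (Pplat − PEEP) × Vt = 0.5 × (10 − 5) × 0.460 L = 0.5 × 5.0 × 0.460 = 1.15 L·cmH2O.

1.15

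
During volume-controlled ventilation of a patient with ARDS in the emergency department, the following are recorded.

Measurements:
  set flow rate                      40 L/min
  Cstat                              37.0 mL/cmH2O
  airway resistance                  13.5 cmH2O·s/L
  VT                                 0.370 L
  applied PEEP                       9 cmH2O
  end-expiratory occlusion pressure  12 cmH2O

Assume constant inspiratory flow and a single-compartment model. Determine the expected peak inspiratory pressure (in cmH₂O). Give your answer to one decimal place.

Flow: 40 L/min ÷ 60 = 0.6667 L/s.
Total PEEP = 12 cmH2O (set 9 + intrinsic 3); this is the baseline alveolar pressure.
Equation of motion (constant flow): PIP = Vt/C + R·V̇ + PEEP.
PIP = 370/37.0 + 13.5×0.6667 + 12 = 10.0 + 9.0 + 12 = 31.0 cmH2O.

31.0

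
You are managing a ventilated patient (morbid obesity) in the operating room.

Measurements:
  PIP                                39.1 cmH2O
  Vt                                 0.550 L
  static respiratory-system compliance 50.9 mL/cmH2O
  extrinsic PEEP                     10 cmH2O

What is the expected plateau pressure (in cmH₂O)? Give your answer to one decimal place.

Pplat = PEEP + Vt / Cstat = 10 + 550 / 50.9 = 10 + 10.806 = 20.806 cmH2O.

20.8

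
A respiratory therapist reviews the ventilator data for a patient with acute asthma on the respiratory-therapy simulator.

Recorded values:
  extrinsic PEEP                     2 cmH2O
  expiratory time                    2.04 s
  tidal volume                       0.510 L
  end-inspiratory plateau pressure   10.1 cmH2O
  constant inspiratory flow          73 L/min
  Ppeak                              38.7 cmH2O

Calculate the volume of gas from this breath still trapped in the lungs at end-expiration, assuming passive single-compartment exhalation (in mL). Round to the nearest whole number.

Flow: 73 L/min ÷ 60 = 1.2167 L/s.
R = (PIP − Pplat)/V̇ = (38.7 − 10.1) / 1.2167 = 28.6/1.2167 = 23.506 cmH2O·s/L.
C = Vt/(Pplat − PEEP) = 510.0 / (10.1 − 2) = 510.0/8.1 = 62.963 mL/cmH2O.
τ = R × C = 23.506 × 0.06296 L/cmH2O = 1.48 s.
Fraction remaining = e^(−Te/τ) = e^(−2.04/1.48) = 0.252.
Trapped volume = 510.0 × 0.252 = 128.52 mL.

129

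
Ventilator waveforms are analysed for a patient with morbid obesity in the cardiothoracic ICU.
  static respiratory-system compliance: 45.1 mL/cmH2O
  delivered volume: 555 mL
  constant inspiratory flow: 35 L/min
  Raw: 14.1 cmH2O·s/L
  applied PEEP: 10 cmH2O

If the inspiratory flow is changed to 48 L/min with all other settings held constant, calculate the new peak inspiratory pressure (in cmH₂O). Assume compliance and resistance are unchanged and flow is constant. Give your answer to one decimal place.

33.6

Flow: 35 L/min ÷ 60 = 0.5833 L/s.
New flow: 48 L/min ÷ 60 = 0.8 L/s.
PIP = Vt/C + R·V̇ + PEEP (constant-flow equation of motion).
Only the resistive term changes: ΔPIP = R × ΔV̇ = 14.1 × (0.8 − 0.5833) = 14.1 × 0.2167 = 3.055 cmH2O.
Original PIP = 555/45.1 + 14.1×0.5833 + 10 = 30.531 cmH2O; new PIP = 30.531 + (3.055) = 33.586 cmH2O.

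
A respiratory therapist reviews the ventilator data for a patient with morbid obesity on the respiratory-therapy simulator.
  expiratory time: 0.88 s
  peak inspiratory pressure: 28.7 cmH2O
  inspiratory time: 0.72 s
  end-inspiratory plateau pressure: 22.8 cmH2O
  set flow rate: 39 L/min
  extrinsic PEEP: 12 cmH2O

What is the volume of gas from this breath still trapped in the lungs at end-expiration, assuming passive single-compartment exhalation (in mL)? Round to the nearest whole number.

Flow: 39 L/min ÷ 60 = 0.65 L/s.
Vt = flow × Ti = 0.65 L/s × 0.72 s × 1000 mL/L = 468.0 mL.
R = (PIP − Pplat)/V̇ = (28.7 − 22.8) / 0.65 = 5.9/0.65 = 9.077 cmH2O·s/L.
C = Vt/(Pplat − PEEP) = 468.0 / (22.8 − 12) = 468.0/10.8 = 43.333 mL/cmH2O.
τ = R × C = 9.077 × 0.04333 L/cmH2O = 0.3933 s.
Fraction remaining = e^(−Te/τ) = e^(−0.88/0.3933) = 0.1067.
Trapped volume = 468.0 × 0.1067 = 49.936 mL.

50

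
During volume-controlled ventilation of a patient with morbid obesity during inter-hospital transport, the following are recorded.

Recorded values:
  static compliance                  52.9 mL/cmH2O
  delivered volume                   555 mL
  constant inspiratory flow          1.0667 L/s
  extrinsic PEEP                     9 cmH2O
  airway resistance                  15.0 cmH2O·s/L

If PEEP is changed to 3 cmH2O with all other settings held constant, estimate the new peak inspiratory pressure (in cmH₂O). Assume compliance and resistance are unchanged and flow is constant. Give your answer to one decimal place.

PIP = Vt/C + R·V̇ + PEEP (constant-flow equation of motion).
Only the baseline term changes: ΔPIP = ΔPEEP = 3 − 9 = -6.0 cmH2O.
Original PIP = 555/52.9 + 15.0×1.0667 + 9 = 35.492 cmH2O; new PIP = 35.492 + (-6.0) = 29.492 cmH2O.

29.5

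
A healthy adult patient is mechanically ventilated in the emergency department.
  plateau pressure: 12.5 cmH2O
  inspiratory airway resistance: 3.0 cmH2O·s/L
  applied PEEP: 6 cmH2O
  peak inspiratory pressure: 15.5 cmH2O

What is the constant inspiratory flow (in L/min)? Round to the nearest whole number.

flow = (PIP − Pplat) / Raw = (15.5 − 12.5) / 3.0 = 1.0 L/s × 60 = 60.0 L/min.

60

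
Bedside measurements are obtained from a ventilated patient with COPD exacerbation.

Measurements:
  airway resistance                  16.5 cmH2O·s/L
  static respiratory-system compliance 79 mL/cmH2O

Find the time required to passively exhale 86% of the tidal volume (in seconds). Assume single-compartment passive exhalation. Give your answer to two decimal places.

τ = R × C = 16.5 × 79 mL/cmH2O = 16.5 × 0.079 L/cmH2O = 1.304 s.
Exhaled fraction f = 1 − e^(−t/τ) → t = −τ·ln(1 − f) = −1.304·ln(0.14) = 2.564 s.

2.56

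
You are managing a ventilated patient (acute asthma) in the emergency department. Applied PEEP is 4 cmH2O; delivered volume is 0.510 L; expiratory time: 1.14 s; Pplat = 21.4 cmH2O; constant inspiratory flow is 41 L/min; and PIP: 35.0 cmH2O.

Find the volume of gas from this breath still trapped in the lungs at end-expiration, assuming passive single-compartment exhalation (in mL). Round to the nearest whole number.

72

Flow: 41 L/min ÷ 60 = 0.6833 L/s.
R = (PIP − Pplat)/V̇ = (35.0 − 21.4) / 0.6833 = 13.6/0.6833 = 19.903 cmH2O·s/L.
C = Vt/(Pplat − PEEP) = 510.0 / (21.4 − 4) = 510.0/17.4 = 29.31 mL/cmH2O.
τ = R × C = 19.903 × 0.02931 L/cmH2O = 0.5834 s.
Fraction remaining = e^(−Te/τ) = e^(−1.14/0.5834) = 0.1417.
Trapped volume = 510.0 × 0.1417 = 72.267 mL.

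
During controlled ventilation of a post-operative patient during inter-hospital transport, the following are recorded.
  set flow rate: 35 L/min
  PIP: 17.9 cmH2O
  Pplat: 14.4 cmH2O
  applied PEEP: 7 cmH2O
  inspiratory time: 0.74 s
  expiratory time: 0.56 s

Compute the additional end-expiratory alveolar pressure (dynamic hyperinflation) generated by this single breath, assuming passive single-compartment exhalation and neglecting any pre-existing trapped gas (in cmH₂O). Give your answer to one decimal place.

1.5

Flow: 35 L/min ÷ 60 = 0.5833 L/s.
Vt = flow × Ti = 0.5833 L/s × 0.74 s × 1000 mL/L = 431.64 mL.
R = (PIP − Pplat)/V̇ = (17.9 − 14.4) / 0.5833 = 3.5/0.5833 = 6.0 cmH2O·s/L.
C = Vt/(Pplat − PEEP) = 431.64 / (14.4 − 7) = 431.64/7.4 = 58.33 mL/cmH2O.
τ = R × C = 6.0 × 0.05833 L/cmH2O = 0.35 s.
Fraction remaining = e^(−Te/τ) = e^(−0.56/0.35) = 0.2019; trapped volume = 431.64 × 0.2019 = 87.148 mL.
Additional alveolar pressure from trapping ≈ V_trapped / C = 87.148 / 58.33 = 1.494 cmH2O.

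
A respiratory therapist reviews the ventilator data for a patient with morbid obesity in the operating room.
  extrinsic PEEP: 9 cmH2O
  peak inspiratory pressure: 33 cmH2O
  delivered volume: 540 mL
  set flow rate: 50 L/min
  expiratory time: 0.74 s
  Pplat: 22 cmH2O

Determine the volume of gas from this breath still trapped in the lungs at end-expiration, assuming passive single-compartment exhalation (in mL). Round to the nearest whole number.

Flow: 50 L/min ÷ 60 = 0.8333 L/s.
R = (PIP − Pplat)/V̇ = (33 − 22) / 0.8333 = 11.0/0.8333 = 13.201 cmH2O·s/L.
C = Vt/(Pplat − PEEP) = 540.0 / (22 − 9) = 540.0/13.0 = 41.538 mL/cmH2O.
τ = R × C = 13.201 × 0.04154 L/cmH2O = 0.5484 s.
Fraction remaining = e^(−Te/τ) = e^(−0.74/0.5484) = 0.2594.
Trapped volume = 540.0 × 0.2594 = 140.08 mL.

140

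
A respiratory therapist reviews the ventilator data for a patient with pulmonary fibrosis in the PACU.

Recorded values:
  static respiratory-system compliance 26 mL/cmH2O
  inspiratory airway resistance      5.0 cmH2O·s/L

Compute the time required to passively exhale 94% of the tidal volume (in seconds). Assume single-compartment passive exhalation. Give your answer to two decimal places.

0.37

τ = R × C = 5.0 × 26 mL/cmH2O = 5.0 × 0.026 L/cmH2O = 0.13 s.
Exhaled fraction f = 1 − e^(−t/τ) → t = −τ·ln(1 − f) = −0.13·ln(0.06) = 0.3657 s.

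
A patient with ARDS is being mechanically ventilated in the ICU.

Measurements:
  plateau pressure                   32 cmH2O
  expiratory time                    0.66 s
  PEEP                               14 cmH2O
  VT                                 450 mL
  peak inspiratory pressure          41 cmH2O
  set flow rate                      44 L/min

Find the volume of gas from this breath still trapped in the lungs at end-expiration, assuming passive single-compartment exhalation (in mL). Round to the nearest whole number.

52

Flow: 44 L/min ÷ 60 = 0.7333 L/s.
R = (PIP − Pplat)/V̇ = (41 − 32) / 0.7333 = 9.0/0.7333 = 12.273 cmH2O·s/L.
C = Vt/(Pplat − PEEP) = 450.0 / (32 − 14) = 450.0/18.0 = 25.0 mL/cmH2O.
τ = R × C = 12.273 × 0.025 L/cmH2O = 0.3068 s.
Fraction remaining = e^(−Te/τ) = e^(−0.66/0.3068) = 0.1163.
Trapped volume = 450.0 × 0.1163 = 52.335 mL.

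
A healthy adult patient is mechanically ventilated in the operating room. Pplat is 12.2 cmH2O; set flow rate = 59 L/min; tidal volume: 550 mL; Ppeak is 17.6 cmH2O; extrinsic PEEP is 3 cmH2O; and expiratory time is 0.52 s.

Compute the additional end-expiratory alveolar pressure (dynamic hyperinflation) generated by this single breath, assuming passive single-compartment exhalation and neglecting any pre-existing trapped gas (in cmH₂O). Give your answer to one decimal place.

1.9

Flow: 59 L/min ÷ 60 = 0.9833 L/s.
R = (PIP − Pplat)/V̇ = (17.6 − 12.2) / 0.9833 = 5.4/0.9833 = 5.492 cmH2O·s/L.
C = Vt/(Pplat − PEEP) = 550.0 / (12.2 − 3) = 550.0/9.2 = 59.783 mL/cmH2O.
τ = R × C = 5.492 × 0.05978 L/cmH2O = 0.3283 s.
Fraction remaining = e^(−Te/τ) = e^(−0.52/0.3283) = 0.2052; trapped volume = 550.0 × 0.2052 = 112.86 mL.
Additional alveolar pressure from trapping ≈ V_trapped / C = 112.86 / 59.783 = 1.888 cmH2O.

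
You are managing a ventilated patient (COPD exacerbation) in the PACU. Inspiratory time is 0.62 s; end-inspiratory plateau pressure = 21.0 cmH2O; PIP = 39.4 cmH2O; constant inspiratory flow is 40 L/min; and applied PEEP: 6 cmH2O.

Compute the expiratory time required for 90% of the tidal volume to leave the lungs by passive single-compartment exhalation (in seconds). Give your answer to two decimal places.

Flow: 40 L/min ÷ 60 = 0.6667 L/s.
Vt = flow × Ti = 0.6667 L/s × 0.62 s × 1000 mL/L = 413.35 mL.
R = (PIP − Pplat)/V̇ = (39.4 − 21.0) / 0.6667 = 18.4/0.6667 = 27.599 cmH2O·s/L.
C = Vt/(Pplat − PEEP) = 413.35 / (21.0 − 6) = 413.35/15.0 = 27.557 mL/cmH2O.
τ = R × C = 27.599 × 0.02756 L/cmH2O = 0.7606 s.
t = −τ·ln(1 − 0.90) = −0.7606·ln(0.1) = 1.751 s.

1.75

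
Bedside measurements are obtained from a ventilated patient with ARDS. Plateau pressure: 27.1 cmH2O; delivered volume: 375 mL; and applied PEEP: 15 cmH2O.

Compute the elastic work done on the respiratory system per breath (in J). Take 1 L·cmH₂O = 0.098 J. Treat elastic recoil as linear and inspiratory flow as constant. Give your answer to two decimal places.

0.22

Elastic work ≈ ½ × (Pplat − PEEP) × Vt = 0.5 × (27.1 − 15) × 0.375 L = 0.5 × 12.1 × 0.375 = 2.269 L·cmH2O.
× 0.098 J/(L·cmH2O) → 0.2224 J.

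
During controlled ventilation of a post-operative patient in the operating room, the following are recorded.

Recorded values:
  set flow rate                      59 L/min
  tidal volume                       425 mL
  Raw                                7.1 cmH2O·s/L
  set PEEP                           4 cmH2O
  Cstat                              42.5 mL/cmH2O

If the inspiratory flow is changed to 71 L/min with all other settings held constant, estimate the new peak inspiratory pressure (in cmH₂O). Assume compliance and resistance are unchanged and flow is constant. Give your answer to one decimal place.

22.4

Flow: 59 L/min ÷ 60 = 0.9833 L/s.
New flow: 71 L/min ÷ 60 = 1.1833 L/s.
PIP = Vt/C + R·V̇ + PEEP (constant-flow equation of motion).
Only the resistive term changes: ΔPIP = R × ΔV̇ = 7.1 × (1.1833 − 0.9833) = 7.1 × 0.2 = 1.42 cmH2O.
Original PIP = 425/42.5 + 7.1×0.9833 + 4 = 20.981 cmH2O; new PIP = 20.981 + (1.42) = 22.401 cmH2O.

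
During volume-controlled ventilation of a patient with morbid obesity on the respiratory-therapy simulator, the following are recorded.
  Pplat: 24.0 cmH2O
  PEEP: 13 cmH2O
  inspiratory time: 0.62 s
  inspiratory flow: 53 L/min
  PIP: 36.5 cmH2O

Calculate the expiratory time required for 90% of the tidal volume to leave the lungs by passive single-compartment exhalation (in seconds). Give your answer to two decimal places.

Flow: 53 L/min ÷ 60 = 0.8833 L/s.
Vt = flow × Ti = 0.8833 L/s × 0.62 s × 1000 mL/L = 547.65 mL.
R = (PIP − Pplat)/V̇ = (36.5 − 24.0) / 0.8833 = 12.5/0.8833 = 14.151 cmH2O·s/L.
C = Vt/(Pplat − PEEP) = 547.65 / (24.0 − 13) = 547.65/11.0 = 49.786 mL/cmH2O.
τ = R × C = 14.151 × 0.04979 L/cmH2O = 0.7046 s.
t = −τ·ln(1 − 0.90) = −0.7046·ln(0.1) = 1.622 s.

1.62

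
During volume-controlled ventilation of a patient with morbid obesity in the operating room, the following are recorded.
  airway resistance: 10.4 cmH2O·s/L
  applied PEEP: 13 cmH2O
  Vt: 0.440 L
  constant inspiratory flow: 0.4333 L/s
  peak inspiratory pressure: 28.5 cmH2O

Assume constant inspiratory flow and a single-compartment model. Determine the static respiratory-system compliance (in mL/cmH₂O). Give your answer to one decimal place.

Equation of motion (constant flow): PIP = Vt/C + R·V̇ + PEEP.
Vt/C = PIP − R·V̇ − PEEP = 28.5 − 10.4×0.4333 − 13 = 28.5 − 4.506 − 13 = 10.994 cmH2O.
C = Vt / 10.994 = 440 / 10.994 = 40.022 mL/cmH2O.

40.0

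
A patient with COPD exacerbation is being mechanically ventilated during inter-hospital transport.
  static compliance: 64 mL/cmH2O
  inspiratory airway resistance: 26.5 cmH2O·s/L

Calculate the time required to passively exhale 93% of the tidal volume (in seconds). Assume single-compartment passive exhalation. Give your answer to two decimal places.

τ = R × C = 26.5 × 64 mL/cmH2O = 26.5 × 0.064 L/cmH2O = 1.696 s.
Exhaled fraction f = 1 − e^(−t/τ) → t = −τ·ln(1 − f) = −1.696·ln(0.07) = 4.51 s.

4.51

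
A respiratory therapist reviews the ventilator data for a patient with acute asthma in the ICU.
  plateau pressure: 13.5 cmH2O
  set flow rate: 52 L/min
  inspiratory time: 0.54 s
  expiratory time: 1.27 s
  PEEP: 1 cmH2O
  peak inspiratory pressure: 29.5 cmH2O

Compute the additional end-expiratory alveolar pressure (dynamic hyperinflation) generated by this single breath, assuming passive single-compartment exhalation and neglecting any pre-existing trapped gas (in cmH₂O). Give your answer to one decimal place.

Flow: 52 L/min ÷ 60 = 0.8667 L/s.
Vt = flow × Ti = 0.8667 L/s × 0.54 s × 1000 mL/L = 468.02 mL.
R = (PIP − Pplat)/V̇ = (29.5 − 13.5) / 0.8667 = 16.0/0.8667 = 18.461 cmH2O·s/L.
C = Vt/(Pplat − PEEP) = 468.02 / (13.5 − 1) = 468.02/12.5 = 37.442 mL/cmH2O.
τ = R × C = 18.461 × 0.03744 L/cmH2O = 0.6912 s.
Fraction remaining = e^(−Te/τ) = e^(−1.27/0.6912) = 0.1592; trapped volume = 468.02 × 0.1592 = 74.509 mL.
Additional alveolar pressure from trapping ≈ V_trapped / C = 74.509 / 37.442 = 1.99 cmH2O.

2.0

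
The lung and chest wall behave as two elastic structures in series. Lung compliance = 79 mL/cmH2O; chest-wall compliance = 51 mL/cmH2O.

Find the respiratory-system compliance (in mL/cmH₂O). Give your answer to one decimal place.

31.0

Lung and chest wall are elastances in series: 1/Crs = 1/CL + 1/Ccw.
1/Crs = 1/79 + 1/51 = 0.03227.
Crs = 30.989 mL/cmH2O.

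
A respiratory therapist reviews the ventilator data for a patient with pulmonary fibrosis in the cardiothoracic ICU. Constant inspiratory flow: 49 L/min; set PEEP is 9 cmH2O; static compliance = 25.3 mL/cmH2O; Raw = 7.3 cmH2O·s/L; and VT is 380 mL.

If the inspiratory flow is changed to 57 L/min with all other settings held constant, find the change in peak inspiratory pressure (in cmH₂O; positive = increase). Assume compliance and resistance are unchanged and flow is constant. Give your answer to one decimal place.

Flow: 49 L/min ÷ 60 = 0.8167 L/s.
New flow: 57 L/min ÷ 60 = 0.95 L/s.
PIP = Vt/C + R·V̇ + PEEP (constant-flow equation of motion).
Only the resistive term changes: ΔPIP = R × ΔV̇ = 7.3 × (0.95 − 0.8167) = 7.3 × 0.1333 = 0.9731 cmH2O.

1.0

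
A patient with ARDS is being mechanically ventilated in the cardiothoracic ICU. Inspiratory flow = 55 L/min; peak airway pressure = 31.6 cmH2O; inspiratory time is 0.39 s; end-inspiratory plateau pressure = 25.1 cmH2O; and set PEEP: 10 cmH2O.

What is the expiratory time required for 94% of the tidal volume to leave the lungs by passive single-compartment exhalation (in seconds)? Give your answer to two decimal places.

Flow: 55 L/min ÷ 60 = 0.9167 L/s.
Vt = flow × Ti = 0.9167 L/s × 0.39 s × 1000 mL/L = 357.51 mL.
R = (PIP − Pplat)/V̇ = (31.6 − 25.1) / 0.9167 = 6.5/0.9167 = 7.091 cmH2O·s/L.
C = Vt/(Pplat − PEEP) = 357.51 / (25.1 − 10) = 357.51/15.1 = 23.676 mL/cmH2O.
τ = R × C = 7.091 × 0.02368 L/cmH2O = 0.1679 s.
t = −τ·ln(1 − 0.94) = −0.1679·ln(0.06) = 0.4724 s.

0.47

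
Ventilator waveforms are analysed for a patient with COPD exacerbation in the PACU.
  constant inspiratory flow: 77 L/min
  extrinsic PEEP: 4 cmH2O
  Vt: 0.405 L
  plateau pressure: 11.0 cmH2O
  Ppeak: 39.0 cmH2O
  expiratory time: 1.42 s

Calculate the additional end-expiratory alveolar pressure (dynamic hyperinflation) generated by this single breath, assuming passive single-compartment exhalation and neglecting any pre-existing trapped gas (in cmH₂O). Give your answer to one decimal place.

Flow: 77 L/min ÷ 60 = 1.2833 L/s.
R = (PIP − Pplat)/V̇ = (39.0 − 11.0) / 1.2833 = 28.0/1.2833 = 21.819 cmH2O·s/L.
C = Vt/(Pplat − PEEP) = 405.0 / (11.0 − 4) = 405.0/7.0 = 57.857 mL/cmH2O.
τ = R × C = 21.819 × 0.05786 L/cmH2O = 1.262 s.
Fraction remaining = e^(−Te/τ) = e^(−1.42/1.262) = 0.3246; trapped volume = 405.0 × 0.3246 = 131.46 mL.
Additional alveolar pressure from trapping ≈ V_trapped / C = 131.46 / 57.857 = 2.272 cmH2O.

2.3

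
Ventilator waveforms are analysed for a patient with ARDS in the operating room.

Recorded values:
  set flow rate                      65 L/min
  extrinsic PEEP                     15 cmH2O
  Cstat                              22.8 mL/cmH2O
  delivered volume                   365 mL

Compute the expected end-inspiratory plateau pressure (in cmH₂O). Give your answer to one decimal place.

31.0

Pplat = PEEP + Vt / Cstat = 15 + 365 / 22.8 = 15 + 16.009 = 31.009 cmH2O.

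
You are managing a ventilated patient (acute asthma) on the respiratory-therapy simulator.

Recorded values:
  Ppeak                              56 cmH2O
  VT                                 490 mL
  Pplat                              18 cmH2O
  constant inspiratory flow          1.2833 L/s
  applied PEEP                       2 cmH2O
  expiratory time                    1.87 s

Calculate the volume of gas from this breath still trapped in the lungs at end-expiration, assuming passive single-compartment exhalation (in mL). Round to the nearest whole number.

62

R = (PIP − Pplat)/V̇ = (56 − 18) / 1.2833 = 38.0/1.2833 = 29.611 cmH2O·s/L.
C = Vt/(Pplat − PEEP) = 490.0 / (18 − 2) = 490.0/16.0 = 30.625 mL/cmH2O.
τ = R × C = 29.611 × 0.03063 L/cmH2O = 0.907 s.
Fraction remaining = e^(−Te/τ) = e^(−1.87/0.907) = 0.1272.
Trapped volume = 490.0 × 0.1272 = 62.328 mL.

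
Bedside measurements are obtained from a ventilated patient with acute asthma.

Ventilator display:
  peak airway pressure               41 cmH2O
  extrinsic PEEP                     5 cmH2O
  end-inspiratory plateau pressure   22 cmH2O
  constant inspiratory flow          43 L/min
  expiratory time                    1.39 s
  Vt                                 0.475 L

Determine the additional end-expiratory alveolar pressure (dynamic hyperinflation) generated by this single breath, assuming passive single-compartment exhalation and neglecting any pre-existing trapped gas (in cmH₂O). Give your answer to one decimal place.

2.6

Flow: 43 L/min ÷ 60 = 0.7167 L/s.
R = (PIP − Pplat)/V̇ = (41 − 22) / 0.7167 = 19.0/0.7167 = 26.51 cmH2O·s/L.
C = Vt/(Pplat − PEEP) = 475.0 / (22 − 5) = 475.0/17.0 = 27.941 mL/cmH2O.
τ = R × C = 26.51 × 0.02794 L/cmH2O = 0.7407 s.
Fraction remaining = e^(−Te/τ) = e^(−1.39/0.7407) = 0.1531; trapped volume = 475.0 × 0.1531 = 72.723 mL.
Additional alveolar pressure from trapping ≈ V_trapped / C = 72.723 / 27.941 = 2.603 cmH2O.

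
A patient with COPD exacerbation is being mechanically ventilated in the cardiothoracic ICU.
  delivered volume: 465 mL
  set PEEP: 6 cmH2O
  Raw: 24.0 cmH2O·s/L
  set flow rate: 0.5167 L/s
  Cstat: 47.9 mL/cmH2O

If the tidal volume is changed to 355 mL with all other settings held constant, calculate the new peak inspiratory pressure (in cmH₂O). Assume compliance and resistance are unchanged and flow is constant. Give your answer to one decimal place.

PIP = Vt/C + R·V̇ + PEEP (constant-flow equation of motion).
Only the elastic term changes: ΔPIP = ΔVt / C = (355 − 465) / 47.9 = -2.296 cmH2O.
Original PIP = 465/47.9 + 24.0×0.5167 + 6 = 28.109 cmH2O; new PIP = 28.109 + (-2.296) = 25.813 cmH2O.

25.8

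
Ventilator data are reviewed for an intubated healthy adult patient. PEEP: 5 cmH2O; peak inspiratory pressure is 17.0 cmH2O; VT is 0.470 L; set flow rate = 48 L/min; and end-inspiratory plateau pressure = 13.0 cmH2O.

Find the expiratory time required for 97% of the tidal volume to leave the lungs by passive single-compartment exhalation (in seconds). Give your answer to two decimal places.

1.03

Flow: 48 L/min ÷ 60 = 0.8 L/s.
R = (PIP − Pplat)/V̇ = (17.0 − 13.0) / 0.8 = 4.0/0.8 = 5.0 cmH2O·s/L.
C = Vt/(Pplat − PEEP) = 470.0 / (13.0 − 5) = 470.0/8.0 = 58.75 mL/cmH2O.
τ = R × C = 5.0 × 0.05875 L/cmH2O = 0.2938 s.
t = −τ·ln(1 − 0.97) = −0.2938·ln(0.03) = 1.03 s.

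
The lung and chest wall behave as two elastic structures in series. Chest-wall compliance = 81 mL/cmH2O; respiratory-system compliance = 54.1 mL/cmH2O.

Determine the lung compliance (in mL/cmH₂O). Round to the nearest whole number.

163

1/CL = 1/Crs − 1/Ccw.
1/CL = 1/54.1 − 1/81 = 0.006139.
CL = 162.89 mL/cmH2O.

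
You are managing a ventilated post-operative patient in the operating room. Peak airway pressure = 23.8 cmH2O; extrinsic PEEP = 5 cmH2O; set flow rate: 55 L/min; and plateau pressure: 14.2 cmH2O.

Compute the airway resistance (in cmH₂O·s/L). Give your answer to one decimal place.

Flow: 55 L/min ÷ 60 = 0.9167 L/s.
Raw = (PIP − Pplat) / flow = (23.8 − 14.2) / 0.9167 = 9.6 / 0.9167 = 10.472 cmH2O·s/L.

10.5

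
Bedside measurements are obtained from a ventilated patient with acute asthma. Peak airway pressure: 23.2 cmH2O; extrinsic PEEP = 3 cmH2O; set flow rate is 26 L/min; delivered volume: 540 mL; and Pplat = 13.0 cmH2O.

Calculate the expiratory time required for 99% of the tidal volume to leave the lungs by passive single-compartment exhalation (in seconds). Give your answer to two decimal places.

5.85

Flow: 26 L/min ÷ 60 = 0.4333 L/s.
R = (PIP − Pplat)/V̇ = (23.2 − 13.0) / 0.4333 = 10.2/0.4333 = 23.54 cmH2O·s/L.
C = Vt/(Pplat − PEEP) = 540.0 / (13.0 − 3) = 540.0/10.0 = 54.0 mL/cmH2O.
τ = R × C = 23.54 × 0.054 L/cmH2O = 1.271 s.
t = −τ·ln(1 − 0.99) = −1.271·ln(0.01) = 5.853 s.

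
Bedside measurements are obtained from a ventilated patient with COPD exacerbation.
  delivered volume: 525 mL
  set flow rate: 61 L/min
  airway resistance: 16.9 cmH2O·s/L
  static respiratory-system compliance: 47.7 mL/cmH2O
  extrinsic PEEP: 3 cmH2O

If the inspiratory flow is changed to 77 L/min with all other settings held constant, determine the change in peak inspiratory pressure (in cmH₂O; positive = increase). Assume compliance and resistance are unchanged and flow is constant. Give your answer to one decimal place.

4.5

Flow: 61 L/min ÷ 60 = 1.0167 L/s.
New flow: 77 L/min ÷ 60 = 1.2833 L/s.
PIP = Vt/C + R·V̇ + PEEP (constant-flow equation of motion).
Only the resistive term changes: ΔPIP = R × ΔV̇ = 16.9 × (1.2833 − 1.0167) = 16.9 × 0.2666 = 4.506 cmH2O.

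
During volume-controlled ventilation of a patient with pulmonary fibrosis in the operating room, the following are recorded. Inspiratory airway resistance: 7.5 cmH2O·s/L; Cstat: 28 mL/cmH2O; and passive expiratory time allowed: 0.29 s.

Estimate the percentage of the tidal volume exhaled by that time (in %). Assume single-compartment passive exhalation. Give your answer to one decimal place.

74.9

τ = R × C = 7.5 × 28 mL/cmH2O = 7.5 × 0.028 L/cmH2O = 0.21 s.
Passive exhalation: V(t)/V₀ = e^(−t/τ) = e^(−0.29/0.21) = 0.2513.
Fraction exhaled = 1 − 0.2513 = 0.7487 → 74.87%.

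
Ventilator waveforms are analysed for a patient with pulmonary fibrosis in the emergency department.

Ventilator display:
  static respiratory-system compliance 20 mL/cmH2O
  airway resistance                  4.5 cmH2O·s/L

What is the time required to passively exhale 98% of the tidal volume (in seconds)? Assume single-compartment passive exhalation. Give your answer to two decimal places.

0.35

τ = R × C = 4.5 × 20 mL/cmH2O = 4.5 × 0.020 L/cmH2O = 0.09 s.
Exhaled fraction f = 1 − e^(−t/τ) → t = −τ·ln(1 − f) = −0.09·ln(0.02) = 0.3521 s.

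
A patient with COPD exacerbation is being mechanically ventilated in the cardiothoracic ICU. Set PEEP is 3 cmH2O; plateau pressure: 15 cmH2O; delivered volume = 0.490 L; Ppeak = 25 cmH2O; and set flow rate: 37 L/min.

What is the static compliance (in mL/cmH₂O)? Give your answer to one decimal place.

Cstat = Vt / (Pplat − PEEP) = 490 / (15 − 3) = 490 / 12.0 = 40.833 mL/cmH2O.

40.8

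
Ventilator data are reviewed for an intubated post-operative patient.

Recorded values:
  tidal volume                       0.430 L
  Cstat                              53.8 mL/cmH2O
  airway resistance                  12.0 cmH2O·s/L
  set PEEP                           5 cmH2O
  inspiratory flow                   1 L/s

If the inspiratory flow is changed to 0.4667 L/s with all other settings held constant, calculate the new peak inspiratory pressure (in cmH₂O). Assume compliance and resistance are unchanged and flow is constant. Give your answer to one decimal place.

18.6

PIP = Vt/C + R·V̇ + PEEP (constant-flow equation of motion).
Only the resistive term changes: ΔPIP = R × ΔV̇ = 12.0 × (0.4667 − 1) = 12.0 × -0.5333 = -6.4 cmH2O.
Original PIP = 430/53.8 + 12.0×1 + 5 = 24.993 cmH2O; new PIP = 24.993 + (-6.4) = 18.593 cmH2O.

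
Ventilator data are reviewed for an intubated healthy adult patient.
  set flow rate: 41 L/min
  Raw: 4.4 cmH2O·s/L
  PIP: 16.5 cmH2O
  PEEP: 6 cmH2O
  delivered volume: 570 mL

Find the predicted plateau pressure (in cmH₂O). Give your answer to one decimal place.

13.5

Flow: 41 L/min ÷ 60 = 0.6833 L/s.
Pplat = PIP − Raw × flow = 16.5 − 4.4 × 0.6833 = 16.5 − 3.007 = 13.493 cmH2O.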